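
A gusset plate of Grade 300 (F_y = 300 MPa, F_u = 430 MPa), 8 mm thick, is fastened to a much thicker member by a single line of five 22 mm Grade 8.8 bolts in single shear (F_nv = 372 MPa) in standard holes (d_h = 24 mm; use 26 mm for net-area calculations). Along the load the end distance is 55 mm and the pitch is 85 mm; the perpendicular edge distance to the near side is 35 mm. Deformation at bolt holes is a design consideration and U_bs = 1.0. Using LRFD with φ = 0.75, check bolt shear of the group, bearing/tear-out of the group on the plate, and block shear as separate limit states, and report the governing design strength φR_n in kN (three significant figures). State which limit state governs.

483 kN (block shear governs)

Bolt shear: A_b = π·22²/4 = 380.1 mm²; R_n = 372 × 380.1 × 5 × 1 / 1000 = 707 kN → 0.75 × 707 = 530 kN.
Bearing: edge l_c = 43, r_n = 177.5 kN; interior l_c = 61, r_n = 181.6 kN; R_n = 177.5 + 4·181.6 = 904 kN → 678 kN.
Block shear: A_gv = 3160, A_nv = 2224, A_nt = 176 mm²; R_n = min(0.6F_uA_nv, 0.6F_yA_gv) + U_bs·F_u·A_nt = 644.5 kN → 483 kN.
Block shear governs: 483 kN.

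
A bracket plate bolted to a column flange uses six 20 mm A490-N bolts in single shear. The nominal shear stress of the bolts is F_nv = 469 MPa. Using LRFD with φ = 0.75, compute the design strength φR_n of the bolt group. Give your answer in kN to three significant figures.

A_b = π × 20² / 4 = 314.2 mm².
R_n = F_nv · A_b · n · n_s = 469 × 314.2 × 6 × 1 / 1000 = 884 kN.
Design strength φR_n = 0.75 × 884 = 663 kN.

663 kN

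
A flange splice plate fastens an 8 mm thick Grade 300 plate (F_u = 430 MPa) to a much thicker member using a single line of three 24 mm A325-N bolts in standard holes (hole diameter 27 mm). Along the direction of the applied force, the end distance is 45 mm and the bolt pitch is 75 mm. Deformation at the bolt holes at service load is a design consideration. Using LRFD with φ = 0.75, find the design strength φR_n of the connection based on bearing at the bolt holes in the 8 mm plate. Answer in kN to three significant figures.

395 kN

Per bolt r_n = 1.2 l_c t F_u ≤ 2.4 d t F_u; upper limit = 2.4 × 24 × 8 × 430 / 1000 = 198.1 kN.
Edge bolt: l_c = 45 − 27/2 = 31.5 mm → 1.2 × 31.5 × 8 × 430 / 1000 = 130 → r_n = 130 kN.
Interior bolts: l_c = 75 − 27 = 48 mm → 1.2 × 48 × 8 × 430 / 1000 = 198.1 → r_n = 198.1 kN.
R_n = 1 × 130 + 2 × 198.1 = 526.3 kN.
Design strength φR_n = 0.75 × 526.3 = 395 kN.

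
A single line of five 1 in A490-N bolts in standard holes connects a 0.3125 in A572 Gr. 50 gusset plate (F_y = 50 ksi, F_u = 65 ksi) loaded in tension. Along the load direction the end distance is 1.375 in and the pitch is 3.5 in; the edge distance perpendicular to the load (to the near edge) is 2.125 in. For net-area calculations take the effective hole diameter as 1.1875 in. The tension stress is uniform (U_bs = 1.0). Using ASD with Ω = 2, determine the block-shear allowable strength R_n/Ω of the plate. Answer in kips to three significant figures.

Shear plane L_v = 1.375 + 4·3.5 = 15.38 in; A_gv = 15.38 × 0.3125 = 4.805 in².
A_nv = (15.38 − 4.5·1.1875) × 0.3125 = 3.135 in².
A_nt = (2.125 − 0.5·1.1875) × 0.3125 = 0.4785 in².
0.6 F_u A_nv = 122.3 kips; 0.6 F_y A_gv = 144.1 kips → shear rupture governs the shear term.
R_n = 122.3 + 1.0 × 65 × 0.4785 = 153.4 kips.
Allowable strength R_n/Ω = 153.4 / 2 = 76.7 kips.

76.7 kips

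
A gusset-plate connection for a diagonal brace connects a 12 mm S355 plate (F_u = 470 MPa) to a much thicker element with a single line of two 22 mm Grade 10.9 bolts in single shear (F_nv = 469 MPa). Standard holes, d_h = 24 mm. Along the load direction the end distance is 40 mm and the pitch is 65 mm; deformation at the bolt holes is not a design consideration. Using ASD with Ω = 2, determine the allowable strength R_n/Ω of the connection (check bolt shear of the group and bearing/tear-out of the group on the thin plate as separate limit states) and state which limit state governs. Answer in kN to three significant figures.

178 kN (bolt shear governs)

Bolt shear: A_b = π·22²/4 = 380.1 mm²; R_n = 469 × 380.1 × 2 × 1 / 1000 = 356.6 kN → 356.6 / 2 = 178 kN.
Bearing (1.5 l_c t F_u ≤ 3.0 d t F_u): upper limit = 3.0·22·12·470 / 1000 = 372.2 kN.
  Edge l_c = 40 − 24/2 = 28 → r_n = 236.9 kN; interior l_c = 65 − 24 = 41 → r_n = 346.9 kN.
  R_n,bearing = 1·236.9 + 1·346.9 = 583.7 kN → 583.7 / 2 = 292 kN.
Bolt shear governs: 178 kN.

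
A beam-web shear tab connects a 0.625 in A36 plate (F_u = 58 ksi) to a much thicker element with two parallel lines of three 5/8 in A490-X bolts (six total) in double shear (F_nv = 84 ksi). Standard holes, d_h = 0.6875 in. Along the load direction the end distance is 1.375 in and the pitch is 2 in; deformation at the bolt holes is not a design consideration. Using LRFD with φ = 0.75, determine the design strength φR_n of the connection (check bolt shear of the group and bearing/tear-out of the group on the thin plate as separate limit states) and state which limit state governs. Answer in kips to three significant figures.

232 kips (bolt shear governs)

Bolt shear: A_b = π·0.625²/4 = 0.3068 in²; R_n = 84 × 0.3068 × 6 × 2 = 309.3 kips → 0.75 × 309.3 = 232 kips.
Bearing (1.5 l_c t F_u ≤ 3.0 d t F_u): upper limit = 3.0·0.625·0.625·58 = 67.97 kips.
  Edge l_c = 1.375 − 0.6875/2 = 1.031 → r_n = 56.07 kips; interior l_c = 2 − 0.6875 = 1.312 → r_n = 67.97 kips.
  R_n,bearing = 2·56.07 + 4·67.97 = 384 kips → 0.75 × 384 = 288 kips.
Bolt shear governs: 232 kips.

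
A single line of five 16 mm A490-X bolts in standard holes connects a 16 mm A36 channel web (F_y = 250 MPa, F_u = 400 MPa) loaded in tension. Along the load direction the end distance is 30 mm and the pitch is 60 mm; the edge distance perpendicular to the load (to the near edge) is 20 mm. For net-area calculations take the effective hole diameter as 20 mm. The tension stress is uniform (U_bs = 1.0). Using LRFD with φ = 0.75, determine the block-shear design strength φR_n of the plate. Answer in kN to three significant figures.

Shear plane L_v = 30 + 4·60 = 270 mm; A_gv = 270 × 16 = 4320 mm².
A_nv = (270 − 4.5·20) × 16 = 2880 mm².
A_nt = (20 − 0.5·20) × 16 = 160 mm².
0.6 F_u A_nv = 691.2 kN; 0.6 F_y A_gv = 648 kN → shear yielding governs the shear term.
R_n = 648 + 1.0 × 400 × 160 / 1000 = 712 kN.
Design strength φR_n = 0.75 × 712 = 534 kN.

534 kN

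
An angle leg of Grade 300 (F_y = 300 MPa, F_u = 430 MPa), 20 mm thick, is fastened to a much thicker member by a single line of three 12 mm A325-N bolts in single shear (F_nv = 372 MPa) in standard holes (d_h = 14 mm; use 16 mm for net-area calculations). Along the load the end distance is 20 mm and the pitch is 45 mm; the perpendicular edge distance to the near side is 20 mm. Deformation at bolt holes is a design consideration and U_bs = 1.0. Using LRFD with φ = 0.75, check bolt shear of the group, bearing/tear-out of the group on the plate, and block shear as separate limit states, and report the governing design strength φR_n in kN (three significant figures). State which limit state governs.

Bolt shear: A_b = π·12²/4 = 113.1 mm²; R_n = 372 × 113.1 × 3 × 1 / 1000 = 126.2 kN → 0.75 × 126.2 = 94.7 kN.
Bearing: edge l_c = 13, r_n = 134.2 kN; interior l_c = 31, r_n = 247.7 kN; R_n = 134.2 + 2·247.7 = 629.5 kN → 472 kN.
Block shear: A_gv = 2200, A_nv = 1400, A_nt = 240 mm²; R_n = min(0.6F_uA_nv, 0.6F_yA_gv) + U_bs·F_u·A_nt = 464.4 kN → 348 kN.
Bolt shear governs: 94.7 kN.

94.7 kN (bolt shear governs)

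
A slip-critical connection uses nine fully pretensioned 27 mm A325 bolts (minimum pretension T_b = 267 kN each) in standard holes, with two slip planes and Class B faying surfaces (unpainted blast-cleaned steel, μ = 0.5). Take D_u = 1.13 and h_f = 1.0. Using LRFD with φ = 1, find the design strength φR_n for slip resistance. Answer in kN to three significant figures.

2720 kN

R_n = μ · D_u · h_f · T_b · n_s · n_b = 0.5 × 1.13 × 1.0 × 267 × 2 × 9 = 2715 kN.
Design strength φR_n = 1 × 2715 = 2720 kN.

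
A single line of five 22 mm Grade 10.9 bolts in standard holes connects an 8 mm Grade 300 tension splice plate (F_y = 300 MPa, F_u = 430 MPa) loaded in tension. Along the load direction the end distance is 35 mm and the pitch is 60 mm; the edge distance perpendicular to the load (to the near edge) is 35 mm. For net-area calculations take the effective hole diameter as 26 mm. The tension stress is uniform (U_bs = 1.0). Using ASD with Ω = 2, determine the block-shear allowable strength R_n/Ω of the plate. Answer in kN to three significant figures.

201 kN

Shear plane L_v = 35 + 4·60 = 275 mm; A_gv = 275 × 8 = 2200 mm².
A_nv = (275 − 4.5·26) × 8 = 1264 mm².
A_nt = (35 − 0.5·26) × 8 = 176 mm².
0.6 F_u A_nv = 326.1 kN; 0.6 F_y A_gv = 396 kN → shear rupture governs the shear term.
R_n = 326.1 + 1.0 × 430 × 176 / 1000 = 401.8 kN.
Allowable strength R_n/Ω = 401.8 / 2 = 201 kN.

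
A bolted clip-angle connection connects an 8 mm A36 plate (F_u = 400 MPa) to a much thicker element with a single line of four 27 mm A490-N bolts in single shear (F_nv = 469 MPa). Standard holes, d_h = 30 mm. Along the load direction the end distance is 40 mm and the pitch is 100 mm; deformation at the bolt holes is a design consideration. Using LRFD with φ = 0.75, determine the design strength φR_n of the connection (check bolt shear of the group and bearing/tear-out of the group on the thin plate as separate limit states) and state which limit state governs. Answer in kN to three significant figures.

Bolt shear: A_b = π·27²/4 = 572.6 mm²; R_n = 469 × 572.6 × 4 × 1 / 1000 = 1074 kN → 0.75 × 1074 = 806 kN.
Bearing (1.2 l_c t F_u ≤ 2.4 d t F_u): upper limit = 2.4·27·8·400 / 1000 = 207.4 kN.
  Edge l_c = 40 − 30/2 = 25 → r_n = 96 kN; interior l_c = 100 − 30 = 70 → r_n = 207.4 kN.
  R_n,bearing = 1·96 + 3·207.4 = 718.1 kN → 0.75 × 718.1 = 539 kN.
Bearing governs: 539 kN.

539 kN (bearing governs)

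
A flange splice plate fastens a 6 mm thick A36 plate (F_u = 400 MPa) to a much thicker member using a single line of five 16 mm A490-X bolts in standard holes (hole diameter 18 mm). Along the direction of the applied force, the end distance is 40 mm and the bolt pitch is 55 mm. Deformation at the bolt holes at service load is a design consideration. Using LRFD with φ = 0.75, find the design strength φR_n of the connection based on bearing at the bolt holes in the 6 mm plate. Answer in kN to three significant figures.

Per bolt r_n = 1.2 l_c t F_u ≤ 2.4 d t F_u; upper limit = 2.4 × 16 × 6 × 400 / 1000 = 92.16 kN.
Edge bolt: l_c = 40 − 18/2 = 31 mm → 1.2 × 31 × 6 × 400 / 1000 = 89.28 → r_n = 89.28 kN.
Interior bolts: l_c = 55 − 18 = 37 mm → 1.2 × 37 × 6 × 400 / 1000 = 106.6 → r_n = 92.16 kN.
R_n = 1 × 89.28 + 4 × 92.16 = 457.9 kN.
Design strength φR_n = 0.75 × 457.9 = 343 kN.

343 kN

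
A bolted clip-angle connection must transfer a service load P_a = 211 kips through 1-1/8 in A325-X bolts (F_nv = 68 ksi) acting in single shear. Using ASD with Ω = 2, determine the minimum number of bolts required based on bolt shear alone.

A_b = π·1.125²/4 = 0.994 in².
Per-bolt allowable strength R_n/Ω = 68 × 0.994 × 1 / 2 = 33.8 kips.
n ≥ 211 / 33.8 = 6.243 → use 7 bolts.

7 bolts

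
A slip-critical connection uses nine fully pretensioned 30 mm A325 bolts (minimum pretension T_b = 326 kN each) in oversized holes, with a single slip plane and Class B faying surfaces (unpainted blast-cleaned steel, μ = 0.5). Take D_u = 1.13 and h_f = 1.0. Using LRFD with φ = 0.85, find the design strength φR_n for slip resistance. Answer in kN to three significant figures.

R_n = μ · D_u · h_f · T_b · n_s · n_b = 0.5 × 1.13 × 1.0 × 326 × 1 × 9 = 1658 kN.
Design strength φR_n = 0.85 × 1658 = 1410 kN.

1410 kN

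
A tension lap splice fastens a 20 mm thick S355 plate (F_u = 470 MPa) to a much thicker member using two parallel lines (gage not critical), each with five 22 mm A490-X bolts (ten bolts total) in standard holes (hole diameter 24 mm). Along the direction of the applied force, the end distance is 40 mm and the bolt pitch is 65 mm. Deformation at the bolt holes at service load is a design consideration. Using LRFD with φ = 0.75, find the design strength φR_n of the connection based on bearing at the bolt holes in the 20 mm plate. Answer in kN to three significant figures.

3250 kN

Per bolt r_n = 1.2 l_c t F_u ≤ 2.4 d t F_u; upper limit = 2.4 × 22 × 20 × 470 / 1000 = 496.3 kN.
Edge bolt: l_c = 40 − 24/2 = 28 mm → 1.2 × 28 × 20 × 470 / 1000 = 315.8 → r_n = 315.8 kN.
Interior bolts: l_c = 65 − 24 = 41 mm → 1.2 × 41 × 20 × 470 / 1000 = 462.5 → r_n = 462.5 kN.
R_n = 2 × 315.8 + 8 × 462.5 = 4332 kN.
Design strength φR_n = 0.75 × 4332 = 3250 kN.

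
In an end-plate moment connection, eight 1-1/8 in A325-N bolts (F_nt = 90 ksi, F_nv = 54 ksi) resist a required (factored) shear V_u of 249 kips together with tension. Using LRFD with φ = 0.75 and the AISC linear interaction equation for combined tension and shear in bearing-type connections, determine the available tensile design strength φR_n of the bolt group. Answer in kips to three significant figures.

A_b = π·1.125²/4 = 0.994 in²; f_rv = 249 / (8 × 0.994) = 31.31 ksi.
F'_nt = 1.3 F_nt − (F_nt / φF_nv) f_rv = 1.3·90 − (90/(0.75·54))·31.31 = 47.42 ksi, capped at F_nt → F'_nt = 47.42 ksi.
R_n = F'_nt · A_b · n = 47.42 × 0.994 × 8 = 377.1 kips.
Design strength φR_n = 0.75 × 377.1 = 283 kips.

283 kips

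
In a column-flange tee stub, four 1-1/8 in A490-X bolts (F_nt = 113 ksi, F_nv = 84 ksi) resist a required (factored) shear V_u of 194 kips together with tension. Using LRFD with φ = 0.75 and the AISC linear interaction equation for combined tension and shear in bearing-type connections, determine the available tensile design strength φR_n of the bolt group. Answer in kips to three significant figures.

A_b = π·1.125²/4 = 0.994 in²; f_rv = 194 / (4 × 0.994) = 48.79 ksi.
F'_nt = 1.3 F_nt − (F_nt / φF_nv) f_rv = 1.3·113 − (113/(0.75·84))·48.79 = 59.38 ksi, capped at F_nt → F'_nt = 59.38 ksi.
R_n = F'_nt · A_b · n = 59.38 × 0.994 × 4 = 236.1 kips.
Design strength φR_n = 0.75 × 236.1 = 177 kips.

177 kips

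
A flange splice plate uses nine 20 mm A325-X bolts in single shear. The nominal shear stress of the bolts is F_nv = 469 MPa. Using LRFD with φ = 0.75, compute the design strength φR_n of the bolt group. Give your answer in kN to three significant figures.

A_b = π × 20² / 4 = 314.2 mm².
R_n = F_nv · A_b · n · n_s = 469 × 314.2 × 9 × 1 / 1000 = 1326 kN.
Design strength φR_n = 0.75 × 1326 = 995 kN.

995 kN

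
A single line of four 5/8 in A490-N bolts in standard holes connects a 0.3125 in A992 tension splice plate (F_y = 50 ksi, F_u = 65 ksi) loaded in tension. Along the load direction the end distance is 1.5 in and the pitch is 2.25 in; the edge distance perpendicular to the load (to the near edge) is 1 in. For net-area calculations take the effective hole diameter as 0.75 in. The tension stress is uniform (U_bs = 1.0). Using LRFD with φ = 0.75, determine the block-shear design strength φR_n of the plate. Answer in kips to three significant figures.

Shear plane L_v = 1.5 + 3·2.25 = 8.25 in; A_gv = 8.25 × 0.3125 = 2.578 in².
A_nv = (8.25 − 3.5·0.75) × 0.3125 = 1.758 in².
A_nt = (1 − 0.5·0.75) × 0.3125 = 0.1953 in².
0.6 F_u A_nv = 68.55 kips; 0.6 F_y A_gv = 77.34 kips → shear rupture governs the shear term.
R_n = 68.55 + 1.0 × 65 × 0.1953 = 81.25 kips.
Design strength φR_n = 0.75 × 81.25 = 60.9 kips.

60.9 kips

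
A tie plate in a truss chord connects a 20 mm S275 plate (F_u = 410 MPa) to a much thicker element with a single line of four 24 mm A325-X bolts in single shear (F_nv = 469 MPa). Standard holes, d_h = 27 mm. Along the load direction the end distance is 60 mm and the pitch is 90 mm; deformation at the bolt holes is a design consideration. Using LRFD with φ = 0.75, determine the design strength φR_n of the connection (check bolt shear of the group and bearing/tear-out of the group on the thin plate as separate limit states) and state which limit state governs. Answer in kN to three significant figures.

637 kN (bolt shear governs)

Bolt shear: A_b = π·24²/4 = 452.4 mm²; R_n = 469 × 452.4 × 4 × 1 / 1000 = 848.7 kN → 0.75 × 848.7 = 637 kN.
Bearing (1.2 l_c t F_u ≤ 2.4 d t F_u): upper limit = 2.4·24·20·410 / 1000 = 472.3 kN.
  Edge l_c = 60 − 27/2 = 46.5 → r_n = 457.6 kN; interior l_c = 90 − 27 = 63 → r_n = 472.3 kN.
  R_n,bearing = 1·457.6 + 3·472.3 = 1875 kN → 0.75 × 1875 = 1410 kN.
Bolt shear governs: 637 kN.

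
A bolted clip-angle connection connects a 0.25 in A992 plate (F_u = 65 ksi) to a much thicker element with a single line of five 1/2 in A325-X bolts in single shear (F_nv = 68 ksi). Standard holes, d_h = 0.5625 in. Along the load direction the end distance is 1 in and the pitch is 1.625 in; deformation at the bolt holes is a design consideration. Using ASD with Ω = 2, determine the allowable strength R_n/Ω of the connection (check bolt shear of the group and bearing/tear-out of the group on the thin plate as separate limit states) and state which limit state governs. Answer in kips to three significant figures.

Bolt shear: A_b = π·0.5²/4 = 0.1963 in²; R_n = 68 × 0.1963 × 5 × 1 = 66.76 kips → 66.76 / 2 = 33.4 kips.
Bearing (1.2 l_c t F_u ≤ 2.4 d t F_u): upper limit = 2.4·0.5·0.25·65 = 19.5 kips.
  Edge l_c = 1 − 0.5625/2 = 0.7188 → r_n = 14.02 kips; interior l_c = 1.625 − 0.5625 = 1.062 → r_n = 19.5 kips.
  R_n,bearing = 1·14.02 + 4·19.5 = 92.02 kips → 92.02 / 2 = 46 kips.
Bolt shear governs: 33.4 kips.

33.4 kips (bolt shear governs)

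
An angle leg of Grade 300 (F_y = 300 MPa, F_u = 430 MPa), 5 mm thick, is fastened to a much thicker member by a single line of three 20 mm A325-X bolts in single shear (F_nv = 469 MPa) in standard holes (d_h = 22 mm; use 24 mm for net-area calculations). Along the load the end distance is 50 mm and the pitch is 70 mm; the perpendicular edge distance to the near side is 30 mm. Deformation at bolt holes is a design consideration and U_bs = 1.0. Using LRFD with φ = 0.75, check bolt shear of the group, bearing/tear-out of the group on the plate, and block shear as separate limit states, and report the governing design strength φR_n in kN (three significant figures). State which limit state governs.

Bolt shear: A_b = π·20²/4 = 314.2 mm²; R_n = 469 × 314.2 × 3 × 1 / 1000 = 442 kN → 0.75 × 442 = 332 kN.
Bearing: edge l_c = 39, r_n = 100.6 kN; interior l_c = 48, r_n = 103.2 kN; R_n = 100.6 + 2·103.2 = 307 kN → 230 kN.
Block shear: A_gv = 950, A_nv = 650, A_nt = 90 mm²; R_n = min(0.6F_uA_nv, 0.6F_yA_gv) + U_bs·F_u·A_nt = 206.4 kN → 155 kN.
Block shear governs: 155 kN.

155 kN (block shear governs)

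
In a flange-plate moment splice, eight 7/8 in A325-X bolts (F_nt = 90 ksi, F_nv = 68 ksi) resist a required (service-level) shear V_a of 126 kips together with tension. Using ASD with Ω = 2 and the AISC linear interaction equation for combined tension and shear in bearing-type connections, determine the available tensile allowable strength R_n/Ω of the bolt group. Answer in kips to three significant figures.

115 kips

A_b = π·0.875²/4 = 0.6013 in²; f_rv = 126 / (8 × 0.6013) = 26.19 ksi.
F'_nt = 1.3 F_nt − (Ω F_nt / F_nv) f_rv = 1.3·90 − (2·90/68)·26.19 = 47.67 ksi, capped at F_nt → F'_nt = 47.67 ksi.
R_n = F'_nt · A_b · n = 47.67 × 0.6013 × 8 = 229.3 kips.
Allowable strength R_n/Ω = 229.3 / 2 = 115 kips.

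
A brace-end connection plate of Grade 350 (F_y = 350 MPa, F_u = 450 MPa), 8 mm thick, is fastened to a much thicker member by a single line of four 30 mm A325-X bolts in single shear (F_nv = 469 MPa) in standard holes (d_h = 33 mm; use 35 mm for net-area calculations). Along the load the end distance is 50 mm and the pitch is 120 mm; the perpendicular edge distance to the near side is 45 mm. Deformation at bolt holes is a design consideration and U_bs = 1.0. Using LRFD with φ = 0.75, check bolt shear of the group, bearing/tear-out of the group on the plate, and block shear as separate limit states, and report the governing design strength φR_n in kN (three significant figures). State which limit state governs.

540 kN (block shear governs)

Bolt shear: A_b = π·30²/4 = 706.9 mm²; R_n = 469 × 706.9 × 4 × 1 / 1000 = 1326 kN → 0.75 × 1326 = 995 kN.
Bearing: edge l_c = 33.5, r_n = 144.7 kN; interior l_c = 87, r_n = 259.2 kN; R_n = 144.7 + 3·259.2 = 922.3 kN → 692 kN.
Block shear: A_gv = 3280, A_nv = 2300, A_nt = 220 mm²; R_n = min(0.6F_uA_nv, 0.6F_yA_gv) + U_bs·F_u·A_nt = 720 kN → 540 kN.
Block shear governs: 540 kN.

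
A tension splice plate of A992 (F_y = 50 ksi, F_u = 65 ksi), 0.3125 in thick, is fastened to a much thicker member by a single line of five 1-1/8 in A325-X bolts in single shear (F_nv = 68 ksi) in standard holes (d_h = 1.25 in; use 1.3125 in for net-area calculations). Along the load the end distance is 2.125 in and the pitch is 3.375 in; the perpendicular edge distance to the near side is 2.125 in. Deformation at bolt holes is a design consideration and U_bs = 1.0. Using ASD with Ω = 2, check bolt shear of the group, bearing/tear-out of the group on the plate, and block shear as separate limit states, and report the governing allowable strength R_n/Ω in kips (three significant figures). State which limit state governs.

Bolt shear: A_b = π·1.125²/4 = 0.994 in²; R_n = 68 × 0.994 × 5 × 1 = 338 kips → 338 / 2 = 169 kips.
Bearing: edge l_c = 1.5, r_n = 36.56 kips; interior l_c = 2.125, r_n = 51.8 kips; R_n = 36.56 + 4·51.8 = 243.8 kips → 122 kips.
Block shear: A_gv = 4.883, A_nv = 3.037, A_nt = 0.459 in²; R_n = min(0.6F_uA_nv, 0.6F_yA_gv) + U_bs·F_u·A_nt = 148.3 kips → 74.1 kips.
Block shear governs: 74.1 kips.

74.1 kips (block shear governs)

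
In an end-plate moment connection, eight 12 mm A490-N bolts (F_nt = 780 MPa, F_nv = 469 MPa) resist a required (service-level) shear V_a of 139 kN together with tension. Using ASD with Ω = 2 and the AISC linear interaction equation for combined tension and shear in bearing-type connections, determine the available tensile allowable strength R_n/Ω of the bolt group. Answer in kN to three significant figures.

228 kN

A_b = π·12²/4 = 113.1 mm²; f_rv = 139 × 1000 / (8 × 113.1) = 153.6 MPa.
F'_nt = 1.3 F_nt − (Ω F_nt / F_nv) f_rv = 1.3·780 − (2·780/469)·153.6 = 503 MPa, capped at F_nt → F'_nt = 503 MPa.
R_n = F'_nt · A_b · n = 503 × 113.1 × 8 / 1000 = 455.1 kN.
Allowable strength R_n/Ω = 455.1 / 2 = 228 kN.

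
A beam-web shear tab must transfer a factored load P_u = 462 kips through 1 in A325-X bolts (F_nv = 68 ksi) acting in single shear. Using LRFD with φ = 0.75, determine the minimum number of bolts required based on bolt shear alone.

A_b = π·1²/4 = 0.7854 in².
Per-bolt design strength φR_n = 0.75 × 68 × 0.7854 × 1 = 40.06 kips.
n ≥ 462 / 40.06 = 11.53 → use 12 bolts.

12 bolts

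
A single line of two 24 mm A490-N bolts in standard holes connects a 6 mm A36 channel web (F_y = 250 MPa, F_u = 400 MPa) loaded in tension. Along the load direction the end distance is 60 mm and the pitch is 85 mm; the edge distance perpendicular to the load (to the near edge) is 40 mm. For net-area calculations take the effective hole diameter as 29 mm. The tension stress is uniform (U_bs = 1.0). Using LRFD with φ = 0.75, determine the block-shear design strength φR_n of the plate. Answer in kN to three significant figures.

144 kN

Shear plane L_v = 60 + 1·85 = 145 mm; A_gv = 145 × 6 = 870 mm².
A_nv = (145 − 1.5·29) × 6 = 609 mm².
A_nt = (40 − 0.5·29) × 6 = 153 mm².
0.6 F_u A_nv = 146.2 kN; 0.6 F_y A_gv = 130.5 kN → shear yielding governs the shear term.
R_n = 130.5 + 1.0 × 400 × 153 / 1000 = 191.7 kN.
Design strength φR_n = 0.75 × 191.7 = 144 kN.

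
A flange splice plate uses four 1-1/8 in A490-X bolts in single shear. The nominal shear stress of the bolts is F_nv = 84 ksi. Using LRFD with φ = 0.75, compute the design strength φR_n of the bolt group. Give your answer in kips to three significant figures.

250 kips

A_b = π × 1.125² / 4 = 0.994 in².
R_n = F_nv · A_b · n · n_s = 84 × 0.994 × 4 × 1 = 334 kips.
Design strength φR_n = 0.75 × 334 = 250 kips.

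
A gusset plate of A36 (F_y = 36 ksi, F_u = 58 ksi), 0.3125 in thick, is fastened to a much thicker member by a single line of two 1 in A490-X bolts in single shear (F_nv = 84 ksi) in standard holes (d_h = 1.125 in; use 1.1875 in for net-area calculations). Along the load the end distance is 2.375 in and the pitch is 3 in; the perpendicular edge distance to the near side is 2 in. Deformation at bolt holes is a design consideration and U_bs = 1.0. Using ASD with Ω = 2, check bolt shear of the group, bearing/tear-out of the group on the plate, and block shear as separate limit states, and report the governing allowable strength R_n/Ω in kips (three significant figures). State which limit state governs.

Bolt shear: A_b = π·1²/4 = 0.7854 in²; R_n = 84 × 0.7854 × 2 × 1 = 131.9 kips → 131.9 / 2 = 66 kips.
Bearing: edge l_c = 1.812, r_n = 39.42 kips; interior l_c = 1.875, r_n = 40.78 kips; R_n = 39.42 + 1·40.78 = 80.2 kips → 40.1 kips.
Block shear: A_gv = 1.68, A_nv = 1.123, A_nt = 0.4395 in²; R_n = min(0.6F_uA_nv, 0.6F_yA_gv) + U_bs·F_u·A_nt = 61.77 kips → 30.9 kips.
Block shear governs: 30.9 kips.

30.9 kips (block shear governs)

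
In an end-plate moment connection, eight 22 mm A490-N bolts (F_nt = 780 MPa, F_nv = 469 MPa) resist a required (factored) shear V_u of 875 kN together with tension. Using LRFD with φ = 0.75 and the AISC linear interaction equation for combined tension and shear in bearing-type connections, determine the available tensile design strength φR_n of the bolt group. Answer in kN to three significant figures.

A_b = π·22²/4 = 380.1 mm²; f_rv = 875 × 1000 / (8 × 380.1) = 287.7 MPa.
F'_nt = 1.3 F_nt − (F_nt / φF_nv) f_rv = 1.3·780 − (780/(0.75·469))·287.7 = 376 MPa, capped at F_nt → F'_nt = 376 MPa.
R_n = F'_nt · A_b · n = 376 × 380.1 × 8 / 1000 = 1143 kN.
Design strength φR_n = 0.75 × 1143 = 858 kN.

858 kN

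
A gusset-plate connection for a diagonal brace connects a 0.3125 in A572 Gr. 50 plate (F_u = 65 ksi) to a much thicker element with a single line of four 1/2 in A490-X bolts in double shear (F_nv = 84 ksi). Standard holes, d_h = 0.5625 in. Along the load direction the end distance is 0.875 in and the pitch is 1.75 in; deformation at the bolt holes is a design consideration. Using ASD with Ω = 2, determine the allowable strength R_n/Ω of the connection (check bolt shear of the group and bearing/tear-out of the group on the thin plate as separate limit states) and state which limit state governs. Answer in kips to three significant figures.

43.8 kips (bearing governs)

Bolt shear: A_b = π·0.5²/4 = 0.1963 in²; R_n = 84 × 0.1963 × 4 × 2 = 131.9 kips → 131.9 / 2 = 66 kips.
Bearing (1.2 l_c t F_u ≤ 2.4 d t F_u): upper limit = 2.4·0.5·0.3125·65 = 24.38 kips.
  Edge l_c = 0.875 − 0.5625/2 = 0.5938 → r_n = 14.47 kips; interior l_c = 1.75 − 0.5625 = 1.188 → r_n = 24.38 kips.
  R_n,bearing = 1·14.47 + 3·24.38 = 87.6 kips → 87.6 / 2 = 43.8 kips.
Bearing governs: 43.8 kips.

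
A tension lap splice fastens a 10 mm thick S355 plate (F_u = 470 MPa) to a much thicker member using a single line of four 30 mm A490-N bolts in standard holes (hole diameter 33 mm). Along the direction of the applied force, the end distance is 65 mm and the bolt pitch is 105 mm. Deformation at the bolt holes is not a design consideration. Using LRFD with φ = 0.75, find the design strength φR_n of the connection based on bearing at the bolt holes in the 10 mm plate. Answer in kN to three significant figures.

Per bolt r_n = 1.5 l_c t F_u ≤ 3.0 d t F_u; upper limit = 3.0 × 30 × 10 × 470 / 1000 = 423 kN.
Edge bolt: l_c = 65 − 33/2 = 48.5 mm → 1.5 × 48.5 × 10 × 470 / 1000 = 341.9 → r_n = 341.9 kN.
Interior bolts: l_c = 105 − 33 = 72 mm → 1.5 × 72 × 10 × 470 / 1000 = 507.6 → r_n = 423 kN.
R_n = 1 × 341.9 + 3 × 423 = 1611 kN.
Design strength φR_n = 0.75 × 1611 = 1210 kN.

1210 kN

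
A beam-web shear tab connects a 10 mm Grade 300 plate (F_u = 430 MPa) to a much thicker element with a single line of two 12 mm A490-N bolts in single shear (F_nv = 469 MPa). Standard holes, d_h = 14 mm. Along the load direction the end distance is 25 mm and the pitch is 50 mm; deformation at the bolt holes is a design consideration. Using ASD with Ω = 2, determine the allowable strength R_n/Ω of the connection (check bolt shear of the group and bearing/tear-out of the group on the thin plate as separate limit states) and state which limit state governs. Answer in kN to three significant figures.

53 kN (bolt shear governs)

Bolt shear: A_b = π·12²/4 = 113.1 mm²; R_n = 469 × 113.1 × 2 × 1 / 1000 = 106.1 kN → 106.1 / 2 = 53 kN.
Bearing (1.2 l_c t F_u ≤ 2.4 d t F_u): upper limit = 2.4·12·10·430 / 1000 = 123.8 kN.
  Edge l_c = 25 − 14/2 = 18 → r_n = 92.88 kN; interior l_c = 50 − 14 = 36 → r_n = 123.8 kN.
  R_n,bearing = 1·92.88 + 1·123.8 = 216.7 kN → 216.7 / 2 = 108 kN.
Bolt shear governs: 53 kN.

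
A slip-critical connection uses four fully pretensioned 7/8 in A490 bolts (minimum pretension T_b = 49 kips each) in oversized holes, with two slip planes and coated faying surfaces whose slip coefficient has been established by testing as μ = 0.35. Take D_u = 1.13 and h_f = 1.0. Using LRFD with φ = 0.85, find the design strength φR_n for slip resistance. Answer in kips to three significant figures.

R_n = μ · D_u · h_f · T_b · n_s · n_b = 0.35 × 1.13 × 1.0 × 49 × 2 × 4 = 155 kips.
Design strength φR_n = 0.85 × 155 = 132 kips.

132 kips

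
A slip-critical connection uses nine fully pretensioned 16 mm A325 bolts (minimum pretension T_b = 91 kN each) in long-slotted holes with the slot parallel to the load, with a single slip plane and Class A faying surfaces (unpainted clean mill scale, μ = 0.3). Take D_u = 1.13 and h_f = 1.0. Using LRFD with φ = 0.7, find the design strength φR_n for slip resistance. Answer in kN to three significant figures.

194 kN

R_n = μ · D_u · h_f · T_b · n_s · n_b = 0.3 × 1.13 × 1.0 × 91 × 1 × 9 = 277.6 kN.
Design strength φR_n = 0.7 × 277.6 = 194 kN.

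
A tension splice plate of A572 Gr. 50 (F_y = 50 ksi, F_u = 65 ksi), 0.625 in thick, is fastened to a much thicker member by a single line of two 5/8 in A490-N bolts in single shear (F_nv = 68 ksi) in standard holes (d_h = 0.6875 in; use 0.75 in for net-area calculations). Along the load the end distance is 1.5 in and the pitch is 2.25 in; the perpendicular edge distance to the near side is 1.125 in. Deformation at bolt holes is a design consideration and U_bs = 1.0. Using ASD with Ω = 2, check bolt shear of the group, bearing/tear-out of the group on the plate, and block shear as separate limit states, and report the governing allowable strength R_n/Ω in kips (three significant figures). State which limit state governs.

20.9 kips (bolt shear governs)

Bolt shear: A_b = π·0.625²/4 = 0.3068 in²; R_n = 68 × 0.3068 × 2 × 1 = 41.72 kips → 41.72 / 2 = 20.9 kips.
Bearing: edge l_c = 1.156, r_n = 56.37 kips; interior l_c = 1.562, r_n = 60.94 kips; R_n = 56.37 + 1·60.94 = 117.3 kips → 58.7 kips.
Block shear: A_gv = 2.344, A_nv = 1.641, A_nt = 0.4688 in²; R_n = min(0.6F_uA_nv, 0.6F_yA_gv) + U_bs·F_u·A_nt = 94.45 kips → 47.2 kips.
Bolt shear governs: 20.9 kips.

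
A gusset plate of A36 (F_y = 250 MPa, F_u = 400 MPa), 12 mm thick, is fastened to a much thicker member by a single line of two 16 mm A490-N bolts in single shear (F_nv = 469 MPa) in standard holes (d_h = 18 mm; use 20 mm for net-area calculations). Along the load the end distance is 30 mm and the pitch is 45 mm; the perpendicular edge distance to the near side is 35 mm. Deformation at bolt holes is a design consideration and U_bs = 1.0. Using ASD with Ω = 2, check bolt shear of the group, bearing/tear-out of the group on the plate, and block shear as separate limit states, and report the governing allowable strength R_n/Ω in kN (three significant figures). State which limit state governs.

94.3 kN (bolt shear governs)

Bolt shear: A_b = π·16²/4 = 201.1 mm²; R_n = 469 × 201.1 × 2 × 1 / 1000 = 188.6 kN → 188.6 / 2 = 94.3 kN.
Bearing: edge l_c = 21, r_n = 121 kN; interior l_c = 27, r_n = 155.5 kN; R_n = 121 + 1·155.5 = 276.5 kN → 138 kN.
Block shear: A_gv = 900, A_nv = 540, A_nt = 300 mm²; R_n = min(0.6F_uA_nv, 0.6F_yA_gv) + U_bs·F_u·A_nt = 249.6 kN → 125 kN.
Bolt shear governs: 94.3 kN.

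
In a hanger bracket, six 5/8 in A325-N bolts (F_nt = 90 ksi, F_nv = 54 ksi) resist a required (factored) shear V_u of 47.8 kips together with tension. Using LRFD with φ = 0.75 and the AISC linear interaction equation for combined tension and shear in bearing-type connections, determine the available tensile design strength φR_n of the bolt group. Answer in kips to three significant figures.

81.9 kips

A_b = π·0.625²/4 = 0.3068 in²; f_rv = 47.8 / (6 × 0.3068) = 25.97 ksi.
F'_nt = 1.3 F_nt − (F_nt / φF_nv) f_rv = 1.3·90 − (90/(0.75·54))·25.97 = 59.29 ksi, capped at F_nt → F'_nt = 59.29 ksi.
R_n = F'_nt · A_b · n = 59.29 × 0.3068 × 6 = 109.1 kips.
Design strength φR_n = 0.75 × 109.1 = 81.9 kips.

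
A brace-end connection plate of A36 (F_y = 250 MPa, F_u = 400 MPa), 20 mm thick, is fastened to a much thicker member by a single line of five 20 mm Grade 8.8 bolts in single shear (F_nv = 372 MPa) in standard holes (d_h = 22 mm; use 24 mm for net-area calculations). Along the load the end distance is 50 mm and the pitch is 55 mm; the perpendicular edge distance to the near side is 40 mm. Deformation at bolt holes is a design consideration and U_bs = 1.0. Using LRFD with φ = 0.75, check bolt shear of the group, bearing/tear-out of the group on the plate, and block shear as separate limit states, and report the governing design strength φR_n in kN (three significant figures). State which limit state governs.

Bolt shear: A_b = π·20²/4 = 314.2 mm²; R_n = 372 × 314.2 × 5 × 1 / 1000 = 584.3 kN → 0.75 × 584.3 = 438 kN.
Bearing: edge l_c = 39, r_n = 374.4 kN; interior l_c = 33, r_n = 316.8 kN; R_n = 374.4 + 4·316.8 = 1642 kN → 1230 kN.
Block shear: A_gv = 5400, A_nv = 3240, A_nt = 560 mm²; R_n = min(0.6F_uA_nv, 0.6F_yA_gv) + U_bs·F_u·A_nt = 1002 kN → 751 kN.
Bolt shear governs: 438 kN.

438 kN (bolt shear governs)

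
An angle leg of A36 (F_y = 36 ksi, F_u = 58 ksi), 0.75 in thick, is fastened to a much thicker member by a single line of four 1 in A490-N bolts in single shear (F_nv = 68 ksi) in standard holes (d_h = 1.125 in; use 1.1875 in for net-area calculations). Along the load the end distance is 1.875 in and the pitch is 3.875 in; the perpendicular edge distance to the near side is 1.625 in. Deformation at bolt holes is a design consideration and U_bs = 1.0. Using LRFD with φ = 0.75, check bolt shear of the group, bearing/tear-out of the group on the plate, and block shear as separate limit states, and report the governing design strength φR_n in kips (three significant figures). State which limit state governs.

160 kips (bolt shear governs)

Bolt shear: A_b = π·1²/4 = 0.7854 in²; R_n = 68 × 0.7854 × 4 × 1 = 213.6 kips → 0.75 × 213.6 = 160 kips.
Bearing: edge l_c = 1.312, r_n = 68.51 kips; interior l_c = 2.75, r_n = 104.4 kips; R_n = 68.51 + 3·104.4 = 381.7 kips → 286 kips.
Block shear: A_gv = 10.12, A_nv = 7.008, A_nt = 0.7734 in²; R_n = min(0.6F_uA_nv, 0.6F_yA_gv) + U_bs·F_u·A_nt = 263.6 kips → 198 kips.
Bolt shear governs: 160 kips.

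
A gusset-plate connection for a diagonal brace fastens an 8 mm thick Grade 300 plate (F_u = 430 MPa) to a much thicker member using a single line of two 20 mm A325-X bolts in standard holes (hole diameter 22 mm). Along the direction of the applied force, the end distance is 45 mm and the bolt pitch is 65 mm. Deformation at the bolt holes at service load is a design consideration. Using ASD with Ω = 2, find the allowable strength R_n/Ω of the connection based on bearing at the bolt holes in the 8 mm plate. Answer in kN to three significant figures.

153 kN

Per bolt r_n = 1.2 l_c t F_u ≤ 2.4 d t F_u; upper limit = 2.4 × 20 × 8 × 430 / 1000 = 165.1 kN.
Edge bolt: l_c = 45 − 22/2 = 34 mm → 1.2 × 34 × 8 × 430 / 1000 = 140.4 → r_n = 140.4 kN.
Interior bolts: l_c = 65 − 22 = 43 mm → 1.2 × 43 × 8 × 430 / 1000 = 177.5 → r_n = 165.1 kN.
R_n = 1 × 140.4 + 1 × 165.1 = 305.5 kN.
Allowable strength R_n/Ω = 305.5 / 2 = 153 kN.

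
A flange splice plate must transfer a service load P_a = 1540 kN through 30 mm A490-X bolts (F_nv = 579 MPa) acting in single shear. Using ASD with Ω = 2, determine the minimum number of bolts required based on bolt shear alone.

A_b = π·30²/4 = 706.9 mm².
Per-bolt allowable strength R_n/Ω = 579 × 706.9 × 1 / 1000 / 2 = 204.6 kN.
n ≥ 1540 / 204.6 = 7.526 → use 8 bolts.

8 bolts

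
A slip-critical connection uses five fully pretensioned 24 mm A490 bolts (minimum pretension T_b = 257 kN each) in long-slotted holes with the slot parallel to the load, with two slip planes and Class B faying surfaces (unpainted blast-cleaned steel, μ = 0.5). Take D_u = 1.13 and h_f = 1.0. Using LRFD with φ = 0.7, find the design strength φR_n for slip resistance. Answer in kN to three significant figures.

R_n = μ · D_u · h_f · T_b · n_s · n_b = 0.5 × 1.13 × 1.0 × 257 × 2 × 5 = 1452 kN.
Design strength φR_n = 0.7 × 1452 = 1020 kN.

1020 kN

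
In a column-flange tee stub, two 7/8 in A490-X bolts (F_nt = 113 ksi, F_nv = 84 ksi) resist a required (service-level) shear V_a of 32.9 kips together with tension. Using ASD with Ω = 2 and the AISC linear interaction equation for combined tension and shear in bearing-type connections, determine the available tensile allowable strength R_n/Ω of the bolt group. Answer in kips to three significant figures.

44.1 kips

A_b = π·0.875²/4 = 0.6013 in²; f_rv = 32.9 / (2 × 0.6013) = 27.36 ksi.
F'_nt = 1.3 F_nt − (Ω F_nt / F_nv) f_rv = 1.3·113 − (2·113/84)·27.36 = 73.3 ksi, capped at F_nt → F'_nt = 73.3 ksi.
R_n = F'_nt · A_b · n = 73.3 × 0.6013 × 2 = 88.15 kips.
Allowable strength R_n/Ω = 88.15 / 2 = 44.1 kips.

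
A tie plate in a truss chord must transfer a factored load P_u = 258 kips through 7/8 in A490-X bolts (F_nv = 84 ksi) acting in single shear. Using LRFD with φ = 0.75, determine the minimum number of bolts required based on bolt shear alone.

7 bolts

A_b = π·0.875²/4 = 0.6013 in².
Per-bolt design strength φR_n = 0.75 × 84 × 0.6013 × 1 = 37.88 kips.
n ≥ 258 / 37.88 = 6.81 → use 7 bolts.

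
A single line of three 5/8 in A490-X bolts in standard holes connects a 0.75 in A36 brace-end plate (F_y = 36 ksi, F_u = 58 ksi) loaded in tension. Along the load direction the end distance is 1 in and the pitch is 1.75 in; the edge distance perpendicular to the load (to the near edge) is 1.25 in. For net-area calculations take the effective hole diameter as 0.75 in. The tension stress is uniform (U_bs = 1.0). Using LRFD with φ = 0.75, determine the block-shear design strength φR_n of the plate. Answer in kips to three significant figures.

79.9 kips

Shear plane L_v = 1 + 2·1.75 = 4.5 in; A_gv = 4.5 × 0.75 = 3.375 in².
A_nv = (4.5 − 2.5·0.75) × 0.75 = 1.969 in².
A_nt = (1.25 − 0.5·0.75) × 0.75 = 0.6562 in².
0.6 F_u A_nv = 68.51 kips; 0.6 F_y A_gv = 72.9 kips → shear rupture governs the shear term.
R_n = 68.51 + 1.0 × 58 × 0.6562 = 106.6 kips.
Design strength φR_n = 0.75 × 106.6 = 79.9 kips.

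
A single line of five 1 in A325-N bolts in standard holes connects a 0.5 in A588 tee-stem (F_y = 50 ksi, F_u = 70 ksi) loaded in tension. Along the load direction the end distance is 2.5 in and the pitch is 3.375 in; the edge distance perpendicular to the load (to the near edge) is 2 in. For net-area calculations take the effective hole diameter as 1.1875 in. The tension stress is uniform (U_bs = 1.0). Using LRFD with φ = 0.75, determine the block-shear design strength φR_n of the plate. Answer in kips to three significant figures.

Shear plane L_v = 2.5 + 4·3.375 = 16 in; A_gv = 16 × 0.5 = 8 in².
A_nv = (16 − 4.5·1.1875) × 0.5 = 5.328 in².
A_nt = (2 − 0.5·1.1875) × 0.5 = 0.7031 in².
0.6 F_u A_nv = 223.8 kips; 0.6 F_y A_gv = 240 kips → shear rupture governs the shear term.
R_n = 223.8 + 1.0 × 70 × 0.7031 = 273 kips.
Design strength φR_n = 0.75 × 273 = 205 kips.

205 kips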